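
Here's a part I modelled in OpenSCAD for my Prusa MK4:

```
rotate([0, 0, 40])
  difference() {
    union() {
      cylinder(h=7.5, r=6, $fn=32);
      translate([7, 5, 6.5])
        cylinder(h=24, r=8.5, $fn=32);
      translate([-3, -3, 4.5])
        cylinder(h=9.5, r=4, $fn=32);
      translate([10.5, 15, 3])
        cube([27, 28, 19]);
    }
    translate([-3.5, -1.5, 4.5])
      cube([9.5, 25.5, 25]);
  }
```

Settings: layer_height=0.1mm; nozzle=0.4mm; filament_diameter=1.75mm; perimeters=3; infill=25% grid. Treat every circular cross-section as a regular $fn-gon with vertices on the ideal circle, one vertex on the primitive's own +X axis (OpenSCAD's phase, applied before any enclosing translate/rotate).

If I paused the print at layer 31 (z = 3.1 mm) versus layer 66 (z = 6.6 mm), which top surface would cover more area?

layer 66 (z = 6.6 mm)

Layer 31 (z = 3.1): the cylinder: section is a regular 32-gon, circumradius r=6 (area = (32/2)·6.000²·sin(360°/32) = 112.37 mm²); the cylinder at (7, 5) is not intersected at this z (z outside [6.5, 30.5]); the cylinder at (-3, -3) is absent (z outside [4.5, 14]); the cube at (10.5, 15) is present — its section is the full 27×28 rectangle (area 756.00 mm²); Merging all regions: the 2 present regions are separate (no shared area or edge), so areas and boundary lengths simply add and each stays a separate island — area = 868.37 mm²; the cube at (-3.5, -1.5) does not reach this height (z outside [4.5, 29.5]); After the difference (first − rest): none of the subtracted shapes is present at this height, so the result so far is unchanged — area = 868.37 mm²; (rotated 40° about Z; rotation is an isometry so areas/perimeters/island counts are preserved). So its area = 868.37 mm². Layer 66 (z = 6.6): the r=6 cylinder gives a regular 32-gon of circumradius 6 (constant along its height) (area = (32/2)·6.000²·sin(360°/32) = 112.37 mm²); the r=8.5 cylinder at (7, 5) contributes a regular 32-gon of circumradius 8.5 (area = (32/2)·8.500²·sin(360°/32) = 225.52 mm²); the cylinder at (-3, -3): section is a regular 32-gon, circumradius r=4 (area = (32/2)·4.000²·sin(360°/32) = 49.94 mm²); the 27×28 cube at (10.5, 15) contributes its full rectangle (area 756.00 mm²); Combining (union): the regions partially overlap — summed areas 1143.84 mm² minus the doubly-counted overlap 81.22 mm² gives 1062.62 mm² — area = 1062.62 mm²; the cube at (-3.5, -1.5) is present — its section is the full 9.5×25.5 rectangle (area 242.25 mm²); Subtracting the remaining from the first: starting from the result so far (1062.62 mm²), the 9.5×25.5 cube at (-3.5, -1.5) partially overlaps it — only the 110.50 mm² overlap (of its 242.25 mm²) is removed, clipping the outline — area = 952.11 mm²; (rotated 40° about Z; rotation is an isometry so areas/perimeters/island counts are preserved). So its area = 952.11 mm². Layer 66 is larger (952.11 vs 868.37 mm²).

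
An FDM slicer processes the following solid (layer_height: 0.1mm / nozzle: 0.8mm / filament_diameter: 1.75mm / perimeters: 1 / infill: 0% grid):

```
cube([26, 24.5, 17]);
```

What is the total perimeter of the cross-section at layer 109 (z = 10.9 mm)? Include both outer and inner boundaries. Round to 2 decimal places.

101.00 mm

At z = 10.9 mm: the 26×24.5 cube contributes its full rectangle (perimeter 101.00 mm). Overall, the cross-section is a single solid region. Total boundary length (outer) = 101.00 mm.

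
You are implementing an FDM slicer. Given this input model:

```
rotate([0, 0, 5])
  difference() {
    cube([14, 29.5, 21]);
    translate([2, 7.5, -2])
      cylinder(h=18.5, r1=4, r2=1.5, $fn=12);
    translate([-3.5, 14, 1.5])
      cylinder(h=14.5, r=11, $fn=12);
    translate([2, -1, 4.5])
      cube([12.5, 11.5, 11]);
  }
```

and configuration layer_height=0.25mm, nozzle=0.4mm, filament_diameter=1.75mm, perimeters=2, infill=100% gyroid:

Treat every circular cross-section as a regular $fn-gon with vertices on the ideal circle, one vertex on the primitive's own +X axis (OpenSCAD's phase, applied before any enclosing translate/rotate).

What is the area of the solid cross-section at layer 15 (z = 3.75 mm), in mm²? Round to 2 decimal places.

At z = 3.75 mm: the cube is present — its section is the full 14×29.5 rectangle (area 413.00 mm²); the cone at (2, 7.5): at t=0.311 of its height the radius interpolates to r₁+(r₂−r₁)t = 3.223, giving a regular 12-gon of that circumradius (area = (12/2)·3.223²·sin(360°/12) = 31.16 mm²); the r=11 cylinder at (-3.5, 14) gives a regular 12-gon of circumradius 11 (constant along its height) (area = (12/2)·11.000²·sin(360°/12) = 363.00 mm²); the cube at (2, -1) is absent (z outside [4.5, 15.5]); Subtracting the remaining from the first: starting from the 14×29.5 cube (413.00 mm²), the cone at (2, 7.5) partially overlaps it — only the 27.29 mm² overlap (of its 31.16 mm²) is removed, clipping the outline; the r=11 cylinder at (-3.5, 14) partially overlaps it — only the 83.75 mm² overlap (of its 363.00 mm²) is removed, clipping the outline — area = 301.95 mm²; (rotated 5° about Z; rotation is an isometry so areas/perimeters/island counts are preserved). Overall, the cross-section is a single solid region. Net area = 301.95 mm².

301.95 mm²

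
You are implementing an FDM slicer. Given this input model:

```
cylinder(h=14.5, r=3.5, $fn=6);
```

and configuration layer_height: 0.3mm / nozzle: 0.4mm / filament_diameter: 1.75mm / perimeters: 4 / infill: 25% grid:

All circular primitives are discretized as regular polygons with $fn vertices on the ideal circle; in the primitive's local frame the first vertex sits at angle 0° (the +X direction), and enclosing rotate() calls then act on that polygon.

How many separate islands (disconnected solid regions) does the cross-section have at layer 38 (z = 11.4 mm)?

1

At z = 11.4 mm: the cylinder: section is a regular 6-gon, circumradius r=3.5. Overall, the cross-section is a single solid region. Island count = 1.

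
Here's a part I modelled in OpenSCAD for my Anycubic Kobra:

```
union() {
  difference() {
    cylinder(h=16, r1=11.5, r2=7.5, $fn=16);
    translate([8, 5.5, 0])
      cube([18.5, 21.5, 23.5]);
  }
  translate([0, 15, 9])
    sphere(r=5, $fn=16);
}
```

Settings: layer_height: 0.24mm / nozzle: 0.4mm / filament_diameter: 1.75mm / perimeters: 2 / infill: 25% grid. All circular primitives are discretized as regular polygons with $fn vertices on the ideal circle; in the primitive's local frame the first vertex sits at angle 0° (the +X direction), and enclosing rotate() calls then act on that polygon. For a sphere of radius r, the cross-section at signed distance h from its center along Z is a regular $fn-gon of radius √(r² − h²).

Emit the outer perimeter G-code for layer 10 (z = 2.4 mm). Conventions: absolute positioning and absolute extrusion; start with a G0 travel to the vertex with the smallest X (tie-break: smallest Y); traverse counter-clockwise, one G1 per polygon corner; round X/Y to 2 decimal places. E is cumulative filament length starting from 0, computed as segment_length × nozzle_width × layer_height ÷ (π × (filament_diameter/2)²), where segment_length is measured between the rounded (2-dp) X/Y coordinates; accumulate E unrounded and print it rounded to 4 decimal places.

G0 X-10.90 Y0.00 Z2.40
G1 X-10.07 Y-4.17 E0.1697
G1 X-7.71 Y-7.71 E0.3395
G1 X-4.17 Y-10.07 E0.5093
G1 X0.00 Y-10.90 E0.6790
G1 X4.17 Y-10.07 E0.8487
G1 X7.71 Y-7.71 E1.0185
G1 X10.07 Y-4.17 E1.1883
G1 X10.90 Y0.00 E1.3580
G1 X10.07 Y4.17 E1.5277
G1 X9.18 Y5.50 E1.5916
G1 X8.00 Y5.50 E1.6387
G1 X8.00 Y7.27 E1.7093
G1 X7.71 Y7.71 E1.7304
G1 X4.17 Y10.07 E1.9002
G1 X0.00 Y10.90 E2.0699
G1 X-4.17 Y10.07 E2.2396
G1 X-7.71 Y7.71 E2.4094
G1 X-10.07 Y4.17 E2.5792
G1 X-10.90 Y0.00 E2.7489

At z = 2.4 mm: the cone (r1=11.5→r2=7.5) has section circumradius 10.900 here — a regular 16-gon; the cube at (8, 5.5) (footprint 18.5×21.5) is included at this height; Taking the first minus the rest: starting from the cone, the 18.5×21.5 cube at (8, 5.5) partially overlaps it — only the 1.05 mm² overlap (of its 397.75 mm²) is removed, clipping the outline — 1 connected region; the sphere at (0, 15) is not intersected at this z (|z−center|=6.600 > r=5); Combining (union): only the result so far is present, so the union is just that shape — 1 connected region. The outline is a single polygon with 19 vertices. Extrusion per mm of travel: 0.4 × 0.24 / (π × 0.875²) = 0.039912. Accumulating E over each segment gives final E = 2.7489.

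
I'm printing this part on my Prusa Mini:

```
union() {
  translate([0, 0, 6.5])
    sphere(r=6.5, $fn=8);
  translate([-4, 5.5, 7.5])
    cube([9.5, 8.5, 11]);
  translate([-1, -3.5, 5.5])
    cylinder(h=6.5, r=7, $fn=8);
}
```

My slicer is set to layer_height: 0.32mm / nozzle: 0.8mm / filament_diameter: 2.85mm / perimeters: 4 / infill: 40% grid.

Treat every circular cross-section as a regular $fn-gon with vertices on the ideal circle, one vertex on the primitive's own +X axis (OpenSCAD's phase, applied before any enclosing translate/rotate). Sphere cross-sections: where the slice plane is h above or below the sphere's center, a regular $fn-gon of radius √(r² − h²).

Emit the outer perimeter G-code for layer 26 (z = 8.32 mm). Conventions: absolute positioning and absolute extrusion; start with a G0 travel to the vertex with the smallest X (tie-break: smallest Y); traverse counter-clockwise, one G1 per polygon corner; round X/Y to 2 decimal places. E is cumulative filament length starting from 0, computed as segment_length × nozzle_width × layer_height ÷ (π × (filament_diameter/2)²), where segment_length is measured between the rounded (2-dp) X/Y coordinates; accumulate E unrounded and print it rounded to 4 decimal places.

At z = 8.32 mm: the sphere: section is a regular 8-gon, circumradius = √(r²−h²) = √(6.5²−1.82²) = 6.240; the cube at (-4, 5.5) (footprint 9.5×8.5) is included at this height; the cylinder at (-1, -3.5): section is a regular 8-gon, circumradius r=7; Taking the union: the regions partially overlap (shared area 79.56 mm²), so overlapping operands fuse into one piece — 1 connected region. The outline is a single polygon with 17 vertices. Extrusion per mm of travel: 0.8 × 0.32 / (π × 1.425²) = 0.040129. Accumulating E over each segment gives final E = 3.0854.

G0 X-8.00 Y-3.50 Z8.32
G1 X-5.95 Y-8.45 E0.2150
G1 X-1.00 Y-10.50 E0.4300
G1 X3.95 Y-8.45 E0.6450
G1 X6.00 Y-3.50 E0.8600
G1 X5.40 Y-2.04 E0.9233
G1 X6.24 Y0.00 E1.0119
G1 X4.41 Y4.41 E1.2035
G1 X1.79 Y5.50 E1.3174
G1 X5.50 Y5.50 E1.4662
G1 X5.50 Y14.00 E1.8073
G1 X-4.00 Y14.00 E2.1886
G1 X-4.00 Y5.50 E2.5297
G1 X-1.79 Y5.50 E2.6183
G1 X-4.41 Y4.41 E2.7322
G1 X-5.58 Y1.60 E2.8544
G1 X-5.95 Y1.45 E2.8704
G1 X-8.00 Y-3.50 E3.0854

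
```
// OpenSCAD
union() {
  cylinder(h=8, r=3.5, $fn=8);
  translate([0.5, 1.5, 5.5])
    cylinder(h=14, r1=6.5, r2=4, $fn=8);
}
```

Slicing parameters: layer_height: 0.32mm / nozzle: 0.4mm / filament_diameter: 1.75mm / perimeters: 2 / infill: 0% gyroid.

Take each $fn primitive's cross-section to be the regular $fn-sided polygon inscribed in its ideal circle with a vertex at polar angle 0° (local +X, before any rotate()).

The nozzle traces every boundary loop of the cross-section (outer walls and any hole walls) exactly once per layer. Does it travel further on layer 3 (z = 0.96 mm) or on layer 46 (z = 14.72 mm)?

layer 46 (z = 14.72 mm)

Layer 3 (z = 0.96): the cylinder: section is a regular 8-gon, circumradius r=3.5 (perimeter = 2·8·3.500·sin(180°/8) = 21.43 mm); the cone at (0.5, 1.5) is not intersected at this z (z outside [5.5, 19.5]); Merging all regions: only the r=3.5 cylinder is present, so the union is just that shape — boundary = 21.43 mm. So its perimeter = 21.43 mm. Layer 46 (z = 14.72): the cylinder does not reach this height (z outside [0, 8]); the cone at (0.5, 1.5) (r1=6.5→r2=4) has section circumradius 4.854 here — a regular 8-gon (perimeter = 2·8·4.854·sin(180°/8) = 29.72 mm); Taking the union: only the cone at (0.5, 1.5) is present, so the union is just that shape — boundary = 29.72 mm. So its perimeter = 29.72 mm. Layer 46 is larger (29.72 vs 21.43 mm).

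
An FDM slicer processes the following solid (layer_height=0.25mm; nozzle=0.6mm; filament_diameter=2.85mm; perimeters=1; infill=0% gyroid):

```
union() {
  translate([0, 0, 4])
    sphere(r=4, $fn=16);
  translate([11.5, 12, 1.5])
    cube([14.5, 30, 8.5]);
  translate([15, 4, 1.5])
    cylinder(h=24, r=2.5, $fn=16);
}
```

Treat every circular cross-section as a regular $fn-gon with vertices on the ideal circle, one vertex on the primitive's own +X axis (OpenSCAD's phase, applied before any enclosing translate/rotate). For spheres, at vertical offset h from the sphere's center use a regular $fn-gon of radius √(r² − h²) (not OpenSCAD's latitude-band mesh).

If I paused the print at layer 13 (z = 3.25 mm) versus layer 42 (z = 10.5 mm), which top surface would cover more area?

layer 13 (z = 3.25 mm)

Layer 13 (z = 3.25): the r=4 sphere contributes a regular 16-gon of circumradius √(4²−0.75²) = 3.929 (area = (16/2)·3.929²·sin(360°/16) = 47.26 mm²); the cube at (11.5, 12) is present — its section is the full 14.5×30 rectangle (area 435.00 mm²); the r=2.5 cylinder at (15, 4) contributes a regular 16-gon of circumradius 2.5 (area = (16/2)·2.500²·sin(360°/16) = 19.13 mm²); Taking the union: the 3 present regions are separate (no shared area or edge), so areas and boundary lengths simply add and each stays a separate island — area = 501.40 mm². So its area = 501.40 mm². Layer 42 (z = 10.5): the sphere does not reach this height (|z−center|=6.500 > r=4); the cube at (11.5, 12) does not reach this height (z outside [1.5, 10]); the r=2.5 cylinder at (15, 4) gives a regular 16-gon of circumradius 2.5 (constant along its height) (area = (16/2)·2.500²·sin(360°/16) = 19.13 mm²); Merging all regions: only the r=2.5 cylinder at (15, 4) is present, so the union is just that shape — area = 19.13 mm². So its area = 19.13 mm². Layer 13 is larger (501.40 vs 19.13 mm²).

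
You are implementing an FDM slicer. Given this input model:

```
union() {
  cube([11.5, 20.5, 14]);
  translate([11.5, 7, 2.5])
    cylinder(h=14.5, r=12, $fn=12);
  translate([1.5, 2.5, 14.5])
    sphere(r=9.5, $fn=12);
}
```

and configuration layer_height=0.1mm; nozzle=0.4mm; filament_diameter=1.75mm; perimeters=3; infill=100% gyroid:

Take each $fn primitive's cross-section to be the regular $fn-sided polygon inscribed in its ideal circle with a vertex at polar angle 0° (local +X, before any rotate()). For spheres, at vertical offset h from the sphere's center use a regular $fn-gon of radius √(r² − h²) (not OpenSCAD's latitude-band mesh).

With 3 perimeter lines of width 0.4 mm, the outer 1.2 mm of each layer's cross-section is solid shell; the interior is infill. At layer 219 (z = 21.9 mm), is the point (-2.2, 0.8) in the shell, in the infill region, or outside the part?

At z = 21.9 mm: the cube does not reach this height (z outside [0, 14]); the cylinder at (11.5, 7) does not reach this height (z outside [2.5, 17]); the sphere at (1.5, 2.5): section is a regular 12-gon, circumradius = √(r²−h²) = √(9.5²−7.4²) = 5.957; Combining (union): only the r=9.5 sphere at (1.5, 2.5) is present, so the union is just that shape — 1 connected region. Overall, the cross-section is a single solid region. The nearest boundary edge runs (-4.46, 2.50)→(-3.66, -0.48); distance from the point to it = 1.74 mm. The point is inside the cross-section and 1.74 mm from the nearest boundary — more than the 1.2 mm shell width (3 × 0.4), so it's in the infill interior.

infill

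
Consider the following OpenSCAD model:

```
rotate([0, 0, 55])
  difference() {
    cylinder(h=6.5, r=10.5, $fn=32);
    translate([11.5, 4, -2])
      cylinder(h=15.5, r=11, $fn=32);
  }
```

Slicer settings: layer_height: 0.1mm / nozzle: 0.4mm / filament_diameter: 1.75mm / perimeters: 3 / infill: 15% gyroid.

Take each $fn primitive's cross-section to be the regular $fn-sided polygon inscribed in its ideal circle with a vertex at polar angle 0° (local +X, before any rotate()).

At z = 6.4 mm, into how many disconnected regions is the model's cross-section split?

1

At z = 6.4 mm: the cylinder: section is a regular 32-gon, circumradius r=10.5; the r=11 cylinder at (11.5, 4) gives a regular 32-gon of circumradius 11 (constant along its height); Subtracting the remaining from the first: starting from the r=10.5 cylinder, the r=11 cylinder at (11.5, 4) partially overlaps it — only the 114.54 mm² overlap (of its 377.69 mm²) is removed, clipping the outline — 1 connected region; (whole slice rotated 55° about Z — lengths, areas and connectivity unchanged). The result has 1 disconnected region.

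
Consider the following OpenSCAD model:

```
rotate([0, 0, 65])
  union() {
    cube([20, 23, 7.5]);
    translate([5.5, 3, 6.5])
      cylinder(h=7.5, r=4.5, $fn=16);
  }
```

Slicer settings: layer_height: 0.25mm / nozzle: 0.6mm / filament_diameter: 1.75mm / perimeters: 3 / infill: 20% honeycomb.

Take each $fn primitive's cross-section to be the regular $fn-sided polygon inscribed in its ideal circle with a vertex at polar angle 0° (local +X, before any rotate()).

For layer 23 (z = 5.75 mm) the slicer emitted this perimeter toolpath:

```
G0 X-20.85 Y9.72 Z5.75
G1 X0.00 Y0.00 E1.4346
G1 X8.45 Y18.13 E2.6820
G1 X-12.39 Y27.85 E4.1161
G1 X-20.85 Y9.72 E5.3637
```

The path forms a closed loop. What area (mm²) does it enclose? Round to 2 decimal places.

460.10 mm²

Apply the shoelace formula to the sequence of (X, Y) vertices; enclosed area = 460.10 mm².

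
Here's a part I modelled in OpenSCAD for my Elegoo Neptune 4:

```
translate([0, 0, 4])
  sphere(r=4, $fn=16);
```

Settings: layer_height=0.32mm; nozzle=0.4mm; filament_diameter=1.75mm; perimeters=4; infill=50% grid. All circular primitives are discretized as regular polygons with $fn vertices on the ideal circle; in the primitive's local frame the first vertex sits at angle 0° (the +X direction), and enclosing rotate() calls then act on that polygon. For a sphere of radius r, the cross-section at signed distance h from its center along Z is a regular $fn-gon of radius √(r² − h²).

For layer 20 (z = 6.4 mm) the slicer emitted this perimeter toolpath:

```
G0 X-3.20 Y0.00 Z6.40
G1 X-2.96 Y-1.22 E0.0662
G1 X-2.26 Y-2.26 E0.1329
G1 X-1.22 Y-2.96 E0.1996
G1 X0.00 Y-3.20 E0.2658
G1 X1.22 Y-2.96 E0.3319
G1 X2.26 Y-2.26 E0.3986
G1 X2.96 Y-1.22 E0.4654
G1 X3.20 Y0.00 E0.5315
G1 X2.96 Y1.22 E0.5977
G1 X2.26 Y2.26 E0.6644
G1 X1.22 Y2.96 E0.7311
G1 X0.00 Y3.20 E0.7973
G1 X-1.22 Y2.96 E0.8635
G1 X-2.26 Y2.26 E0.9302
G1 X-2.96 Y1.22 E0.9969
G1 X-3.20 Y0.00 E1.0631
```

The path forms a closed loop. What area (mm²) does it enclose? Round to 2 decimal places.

Apply the shoelace formula to the sequence of (X, Y) vertices; enclosed area = 31.35 mm².

31.35 mm²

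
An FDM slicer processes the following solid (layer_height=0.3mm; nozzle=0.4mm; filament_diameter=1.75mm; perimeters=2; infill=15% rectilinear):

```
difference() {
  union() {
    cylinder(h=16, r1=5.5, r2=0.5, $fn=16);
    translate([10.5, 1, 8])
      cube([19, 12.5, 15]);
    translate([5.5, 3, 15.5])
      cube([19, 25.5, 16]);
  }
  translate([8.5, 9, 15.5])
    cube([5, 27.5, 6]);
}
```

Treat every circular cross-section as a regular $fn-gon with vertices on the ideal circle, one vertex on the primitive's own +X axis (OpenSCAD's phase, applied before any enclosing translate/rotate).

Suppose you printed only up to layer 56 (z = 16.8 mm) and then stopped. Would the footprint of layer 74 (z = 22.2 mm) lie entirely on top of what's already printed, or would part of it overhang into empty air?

part overhangs

Compare the two slices. At z = 16.8: the cone is not intersected at this z (z outside [0, 16]); the 19×12.5 cube at (10.5, 1) contributes its full rectangle (area 237.50 mm²); the 19×25.5 cube at (5.5, 3) contributes its full rectangle (area 484.50 mm²); Combining (union): the regions partially overlap — summed areas 722.00 mm² minus the doubly-counted overlap 147.00 mm² gives 575.00 mm² — area = 575.00 mm²; the cube at (8.5, 9) is present — its section is the full 5×27.5 rectangle (area 137.50 mm²); After the difference (first − rest): starting from that combined region (575.00 mm²), the 5×27.5 cube at (8.5, 9) partially overlaps it — only the 97.50 mm² overlap (of its 137.50 mm²) is removed, clipping the outline — area = 477.50 mm². At z = 22.2: the cone does not reach this height (z outside [0, 16]); the cube at (10.5, 1) is present — its section is the full 19×12.5 rectangle (area 237.50 mm²); the cube at (5.5, 3) (footprint 19×25.5) is included at this height (area 484.50 mm²); Combining (union): the regions partially overlap — summed areas 722.00 mm² minus the doubly-counted overlap 147.00 mm² gives 575.00 mm² — area = 575.00 mm²; the cube at (8.5, 9) does not reach this height (z outside [15.5, 21.5]); Subtracting the remaining from the first: none of the subtracted shapes is present at this height, so the result so far is unchanged — area = 575.00 mm². Checking containment: at z = 22.2 the cross-section extends beyond the z = 16.8 cross-section by about 97.50 mm².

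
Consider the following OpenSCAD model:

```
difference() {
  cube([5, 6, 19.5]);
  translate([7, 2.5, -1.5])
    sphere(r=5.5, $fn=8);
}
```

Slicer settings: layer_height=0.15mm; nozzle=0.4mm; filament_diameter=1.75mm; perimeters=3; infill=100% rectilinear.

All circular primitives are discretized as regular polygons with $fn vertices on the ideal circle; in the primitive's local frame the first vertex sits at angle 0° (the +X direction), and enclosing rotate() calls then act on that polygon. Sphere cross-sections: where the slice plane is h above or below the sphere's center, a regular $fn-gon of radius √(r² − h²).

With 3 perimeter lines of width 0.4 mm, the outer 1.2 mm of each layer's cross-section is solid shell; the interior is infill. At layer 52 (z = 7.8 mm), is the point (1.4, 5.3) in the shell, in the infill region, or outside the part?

At z = 7.8 mm: the cube (footprint 5×6) is included at this height; the sphere at (7, 2.5) is not intersected at this z (|z−center|=9.300 > r=5.5); Subtracting the remaining from the first: none of the subtracted shapes is present at this height, so the 5×6 cube is unchanged — 1 connected region. Overall, the cross-section is a single solid region. The nearest boundary edge runs (5.00, 6.00)→(0.00, 6.00); distance from the point to it = 0.70 mm. The point is inside the cross-section, 0.70 mm from the nearest boundary — within the 1.2 mm shell band (3 × 0.4).

shell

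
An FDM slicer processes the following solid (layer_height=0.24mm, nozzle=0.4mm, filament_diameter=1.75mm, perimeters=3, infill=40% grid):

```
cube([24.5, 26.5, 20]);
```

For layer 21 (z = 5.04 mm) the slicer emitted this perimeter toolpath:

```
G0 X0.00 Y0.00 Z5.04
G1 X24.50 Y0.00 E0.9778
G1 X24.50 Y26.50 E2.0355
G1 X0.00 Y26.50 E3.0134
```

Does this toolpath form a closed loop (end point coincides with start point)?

Start point (G0): (0.00, 0.00). End point (last G1): the path does not return to the start — open.

no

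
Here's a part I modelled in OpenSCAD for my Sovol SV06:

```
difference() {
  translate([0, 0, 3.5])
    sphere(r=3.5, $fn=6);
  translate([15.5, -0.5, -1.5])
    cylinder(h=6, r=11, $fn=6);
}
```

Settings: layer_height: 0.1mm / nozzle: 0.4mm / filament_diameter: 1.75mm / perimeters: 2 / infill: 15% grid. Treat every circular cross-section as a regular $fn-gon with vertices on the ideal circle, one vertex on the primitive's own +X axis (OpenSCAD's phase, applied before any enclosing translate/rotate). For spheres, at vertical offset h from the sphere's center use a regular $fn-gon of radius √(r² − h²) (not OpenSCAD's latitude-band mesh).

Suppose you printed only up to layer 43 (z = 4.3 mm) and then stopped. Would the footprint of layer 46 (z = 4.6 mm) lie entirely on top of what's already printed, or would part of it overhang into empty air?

Compare the two slices. At z = 4.3: the r=3.5 sphere slices to a regular 6-gon of circumradius 3.407 (√(r²−h²) with h=0.8 from center) (area = (6/2)·3.407²·sin(360°/6) = 30.16 mm²); the cylinder at (15.5, -0.5): section is a regular 6-gon, circumradius r=11 (area = (6/2)·11.000²·sin(360°/6) = 314.37 mm²); Taking the first minus the rest: starting from the r=3.5 sphere (30.16 mm²), the r=11 cylinder at (15.5, -0.5) misses the remaining region (no effect) — area = 30.16 mm². At z = 4.6: the sphere: section is a regular 6-gon, circumradius = √(r²−h²) = √(3.5²−1.1²) = 3.323 (area = (6/2)·3.323²·sin(360°/6) = 28.68 mm²); the cylinder at (15.5, -0.5) is not intersected at this z (z outside [-1.5, 4.5]); Taking the first minus the rest: none of the subtracted shapes is present at this height, so the r=3.5 sphere is unchanged — area = 28.68 mm². Checking containment: the cross-section at z = 4.6 is a subset of the cross-section at z = 4.3.

entirely on top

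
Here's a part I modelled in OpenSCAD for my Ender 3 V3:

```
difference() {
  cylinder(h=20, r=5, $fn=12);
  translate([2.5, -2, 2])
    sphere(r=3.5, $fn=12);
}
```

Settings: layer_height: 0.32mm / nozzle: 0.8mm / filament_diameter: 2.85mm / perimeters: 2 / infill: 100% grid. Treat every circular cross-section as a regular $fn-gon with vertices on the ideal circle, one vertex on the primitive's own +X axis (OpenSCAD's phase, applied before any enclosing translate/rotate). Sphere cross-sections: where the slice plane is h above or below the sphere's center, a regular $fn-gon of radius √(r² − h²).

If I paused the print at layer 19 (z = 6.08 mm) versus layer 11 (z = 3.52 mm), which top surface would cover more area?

Layer 19 (z = 6.08): the r=5 cylinder contributes a regular 12-gon of circumradius 5 (area = (12/2)·5.000²·sin(360°/12) = 75.00 mm²); the sphere at (2.5, -2) is not intersected at this z (|z−center|=4.080 > r=3.5); Subtracting the remaining from the first: none of the subtracted shapes is present at this height, so the r=5 cylinder is unchanged — area = 75.00 mm². So its area = 75.00 mm². Layer 11 (z = 3.52): the r=5 cylinder contributes a regular 12-gon of circumradius 5 (area = (12/2)·5.000²·sin(360°/12) = 75.00 mm²); the r=3.5 sphere at (2.5, -2) contributes a regular 12-gon of circumradius √(3.5²−1.52²) = 3.153 (area = (12/2)·3.153²·sin(360°/12) = 29.82 mm²); After the difference (first − rest): starting from the r=5 cylinder (75.00 mm²), the r=3.5 sphere at (2.5, -2) partially overlaps it — only the 23.10 mm² overlap (of its 29.82 mm²) is removed, clipping the outline — area = 51.90 mm². So its area = 51.90 mm². Layer 19 is larger (75.00 vs 51.90 mm²).

layer 19 (z = 6.08 mm)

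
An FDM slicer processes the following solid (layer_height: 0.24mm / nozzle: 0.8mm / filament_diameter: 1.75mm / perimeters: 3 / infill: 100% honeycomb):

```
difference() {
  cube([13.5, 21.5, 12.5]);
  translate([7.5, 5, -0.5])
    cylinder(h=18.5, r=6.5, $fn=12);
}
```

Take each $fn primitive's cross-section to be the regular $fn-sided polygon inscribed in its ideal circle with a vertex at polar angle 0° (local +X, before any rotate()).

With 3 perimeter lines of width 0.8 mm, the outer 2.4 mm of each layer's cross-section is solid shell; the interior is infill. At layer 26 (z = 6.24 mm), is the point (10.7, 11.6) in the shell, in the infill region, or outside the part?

At z = 6.24 mm: the cube (footprint 13.5×21.5) is included at this height; the r=6.5 cylinder at (7.5, 5) contributes a regular 12-gon of circumradius 6.5; After the difference (first − rest): starting from the 13.5×21.5 cube, the r=6.5 cylinder at (7.5, 5) partially overlaps it — only the 118.50 mm² overlap (of its 126.75 mm²) is removed, clipping the outline — 2 connected regions. Overall, the cross-section has 2 separate islands. The nearest boundary edge runs (10.75, 10.63)→(7.50, 11.50); distance from the point to it = 0.92 mm. (Shell/infill is judged within the island containing the point — the largest one.) The point is inside the cross-section, 0.92 mm from the nearest boundary — within the 2.4 mm shell band (3 × 0.8).

shell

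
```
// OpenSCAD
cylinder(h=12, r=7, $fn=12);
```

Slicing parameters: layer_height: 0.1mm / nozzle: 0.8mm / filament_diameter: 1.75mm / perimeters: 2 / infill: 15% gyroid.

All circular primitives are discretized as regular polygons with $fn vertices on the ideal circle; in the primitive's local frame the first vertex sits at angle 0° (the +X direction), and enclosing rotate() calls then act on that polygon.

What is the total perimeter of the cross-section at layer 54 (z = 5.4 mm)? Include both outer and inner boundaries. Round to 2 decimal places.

43.48 mm

At z = 5.4 mm: the r=7 cylinder gives a regular 12-gon of circumradius 7 (constant along its height) (perimeter = 2·12·7.000·sin(180°/12) = 43.48 mm). Overall, the cross-section is a single solid region. Total boundary length (outer) = 43.48 mm.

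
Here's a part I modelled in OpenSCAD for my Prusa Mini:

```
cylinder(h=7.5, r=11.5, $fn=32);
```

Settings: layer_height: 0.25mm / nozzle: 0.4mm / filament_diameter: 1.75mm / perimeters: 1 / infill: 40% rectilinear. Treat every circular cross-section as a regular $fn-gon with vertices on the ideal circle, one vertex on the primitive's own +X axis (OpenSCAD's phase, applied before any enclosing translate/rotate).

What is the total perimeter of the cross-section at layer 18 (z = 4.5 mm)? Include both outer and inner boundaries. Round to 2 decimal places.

72.14 mm

At z = 4.5 mm: the r=11.5 cylinder gives a regular 32-gon of circumradius 11.5 (constant along its height) (perimeter = 2·32·11.500·sin(180°/32) = 72.14 mm). Overall, the cross-section is a single solid region. Total boundary length (outer) = 72.14 mm.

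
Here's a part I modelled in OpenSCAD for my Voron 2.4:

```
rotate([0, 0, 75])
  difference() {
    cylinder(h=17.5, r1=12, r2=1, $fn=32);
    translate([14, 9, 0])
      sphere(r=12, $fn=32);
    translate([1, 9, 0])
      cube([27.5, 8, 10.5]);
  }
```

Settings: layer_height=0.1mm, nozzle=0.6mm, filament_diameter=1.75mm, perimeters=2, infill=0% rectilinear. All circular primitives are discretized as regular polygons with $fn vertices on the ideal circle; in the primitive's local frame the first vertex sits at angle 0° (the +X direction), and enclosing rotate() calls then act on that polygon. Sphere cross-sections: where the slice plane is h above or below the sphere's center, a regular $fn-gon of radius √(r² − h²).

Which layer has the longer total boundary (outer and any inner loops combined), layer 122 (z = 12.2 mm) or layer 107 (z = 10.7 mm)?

layer 107 (z = 10.7 mm)

Layer 122 (z = 12.2): the cone (r1=12→r2=1) has section circumradius 4.331 here — a regular 32-gon (perimeter = 2·32·4.331·sin(180°/32) = 27.17 mm); the sphere at (14, 9) is not intersected at this z (|z−center|=12.200 > r=12); the cube at (1, 9) is not intersected at this z (z outside [0, 10.5]); Taking the first minus the rest: none of the subtracted shapes is present at this height, so the cone is unchanged — boundary = 27.17 mm; (rotated 75° about Z; rotation is an isometry so areas/perimeters/island counts are preserved). So its perimeter = 27.17 mm. Layer 107 (z = 10.7): the cone (r1=12→r2=1) has section circumradius 5.274 here — a regular 32-gon (perimeter = 2·32·5.274·sin(180°/32) = 33.09 mm); the r=12 sphere at (14, 9) slices to a regular 32-gon of circumradius 5.432 (√(r²−h²) with h=10.7 from center) (perimeter = 2·32·5.432·sin(180°/32) = 34.08 mm); the cube at (1, 9) is not intersected at this z (z outside [0, 10.5]); Taking the first minus the rest: starting from the cone, the r=12 sphere at (14, 9) misses the remaining region (no effect) — boundary = 33.09 mm; (rotated 75° about Z; rotation is an isometry so areas/perimeters/island counts are preserved). So its perimeter = 33.09 mm. Layer 107 is larger (33.09 vs 27.17 mm).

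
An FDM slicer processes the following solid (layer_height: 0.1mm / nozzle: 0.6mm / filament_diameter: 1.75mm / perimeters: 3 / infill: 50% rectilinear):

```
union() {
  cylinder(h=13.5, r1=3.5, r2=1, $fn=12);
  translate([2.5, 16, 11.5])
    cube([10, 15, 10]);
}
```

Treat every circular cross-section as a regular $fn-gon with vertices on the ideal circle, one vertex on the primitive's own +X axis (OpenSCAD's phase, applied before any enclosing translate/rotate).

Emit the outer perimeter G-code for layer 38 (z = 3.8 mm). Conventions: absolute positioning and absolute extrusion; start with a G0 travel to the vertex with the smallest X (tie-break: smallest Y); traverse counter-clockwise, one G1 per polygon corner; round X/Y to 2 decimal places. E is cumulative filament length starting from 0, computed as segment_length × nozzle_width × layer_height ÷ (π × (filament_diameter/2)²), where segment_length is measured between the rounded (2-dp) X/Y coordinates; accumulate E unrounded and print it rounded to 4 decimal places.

At z = 3.8 mm: the cone (r1=3.5→r2=1) has section circumradius 2.796 here — a regular 12-gon; the cube at (2.5, 16) is absent (z outside [11.5, 21.5]); Merging all regions: only the cone is present, so the union is just that shape — 1 connected region. The outline is a single polygon with 12 vertices. Extrusion per mm of travel: 0.6 × 0.1 / (π × 0.875²) = 0.024945. Accumulating E over each segment gives final E = 0.4334.

G0 X-2.80 Y0.00 Z3.80
G1 X-2.42 Y-1.40 E0.0362
G1 X-1.40 Y-2.42 E0.0722
G1 X0.00 Y-2.80 E0.1084
G1 X1.40 Y-2.42 E0.1445
G1 X2.42 Y-1.40 E0.1805
G1 X2.80 Y0.00 E0.2167
G1 X2.42 Y1.40 E0.2529
G1 X1.40 Y2.42 E0.2889
G1 X0.00 Y2.80 E0.3251
G1 X-1.40 Y2.42 E0.3613
G1 X-2.42 Y1.40 E0.3972
G1 X-2.80 Y0.00 E0.4334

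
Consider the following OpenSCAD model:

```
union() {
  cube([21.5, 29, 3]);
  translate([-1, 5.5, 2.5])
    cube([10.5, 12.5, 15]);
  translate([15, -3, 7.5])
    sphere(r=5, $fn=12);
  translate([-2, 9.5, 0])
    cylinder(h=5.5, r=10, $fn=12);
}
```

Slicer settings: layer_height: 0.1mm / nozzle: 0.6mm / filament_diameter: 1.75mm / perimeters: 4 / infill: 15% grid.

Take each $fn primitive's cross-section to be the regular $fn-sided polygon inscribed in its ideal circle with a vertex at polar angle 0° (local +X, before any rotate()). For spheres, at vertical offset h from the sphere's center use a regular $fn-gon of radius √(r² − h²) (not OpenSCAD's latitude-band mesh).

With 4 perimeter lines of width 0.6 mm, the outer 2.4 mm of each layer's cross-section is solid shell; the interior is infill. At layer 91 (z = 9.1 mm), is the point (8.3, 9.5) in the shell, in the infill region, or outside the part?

shell

At z = 9.1 mm: the cube is absent (z outside [0, 3]); the cube at (-1, 5.5) (footprint 10.5×12.5) is included at this height; the sphere at (15, -3): section is a regular 12-gon, circumradius = √(r²−h²) = √(5²−1.6²) = 4.737; the cylinder at (-2, 9.5) does not reach this height (z outside [0, 5.5]); Taking the union: the 2 present regions are separate (no shared area or edge), so areas and boundary lengths simply add and each stays a separate island — 2 connected regions. Overall, the cross-section has 2 separate islands. The nearest boundary edge runs (9.50, 18.00)→(9.50, 5.50); distance from the point to it = 1.20 mm. (Shell/infill is judged within the island containing the point — the largest one.) The point is inside the cross-section, 1.20 mm from the nearest boundary — within the 2.4 mm shell band (4 × 0.6).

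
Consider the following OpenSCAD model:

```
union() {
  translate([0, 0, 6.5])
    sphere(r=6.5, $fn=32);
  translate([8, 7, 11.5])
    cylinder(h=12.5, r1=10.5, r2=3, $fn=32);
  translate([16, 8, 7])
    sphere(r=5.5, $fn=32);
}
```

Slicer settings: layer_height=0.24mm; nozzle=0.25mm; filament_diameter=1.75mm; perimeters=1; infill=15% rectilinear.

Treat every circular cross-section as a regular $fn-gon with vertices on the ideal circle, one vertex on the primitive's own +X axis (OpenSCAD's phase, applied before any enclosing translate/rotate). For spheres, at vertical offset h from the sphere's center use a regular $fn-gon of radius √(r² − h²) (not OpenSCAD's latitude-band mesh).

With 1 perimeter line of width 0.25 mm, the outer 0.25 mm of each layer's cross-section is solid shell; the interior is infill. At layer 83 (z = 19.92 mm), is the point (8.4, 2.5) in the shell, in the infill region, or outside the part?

infill

At z = 19.92 mm: the sphere does not reach this height (|z−center|=13.420 > r=6.5); the cone at (8, 7) (r1=10.5→r2=3) has section circumradius 5.448 here — a regular 32-gon; the sphere at (16, 8) is absent (|z−center|=12.920 > r=5.5); Combining (union): only the cone at (8, 7) is present, so the union is just that shape — 1 connected region. Overall, the cross-section is a single solid region. The nearest boundary edge runs (8.00, 1.55)→(9.06, 1.66); distance from the point to it = 0.90 mm. The point is inside the cross-section and 0.90 mm from the nearest boundary — more than the 0.25 mm shell width (1 × 0.25), so it's in the infill interior.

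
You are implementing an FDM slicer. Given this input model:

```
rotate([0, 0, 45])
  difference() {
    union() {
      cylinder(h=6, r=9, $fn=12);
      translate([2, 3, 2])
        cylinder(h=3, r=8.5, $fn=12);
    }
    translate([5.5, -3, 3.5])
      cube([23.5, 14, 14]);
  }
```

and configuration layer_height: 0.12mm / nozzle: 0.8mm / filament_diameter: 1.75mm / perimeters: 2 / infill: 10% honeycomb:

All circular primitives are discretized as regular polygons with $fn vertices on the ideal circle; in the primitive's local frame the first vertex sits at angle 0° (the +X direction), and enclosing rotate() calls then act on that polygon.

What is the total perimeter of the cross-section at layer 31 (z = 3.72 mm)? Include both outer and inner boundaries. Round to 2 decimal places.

61.91 mm

At z = 3.72 mm: the cylinder: section is a regular 12-gon, circumradius r=9 (perimeter = 2·12·9.000·sin(180°/12) = 55.90 mm); the r=8.5 cylinder at (2, 3) contributes a regular 12-gon of circumradius 8.5 (perimeter = 2·12·8.500·sin(180°/12) = 52.80 mm); Combining (union): the regions partially overlap (shared area 168.08 mm²), so the edge portions inside another operand are dropped and the merged outline is re-measured after clipping — boundary = 61.80 mm; the cube at (5.5, -3) is present — its section is the full 23.5×14 rectangle (perimeter 75.00 mm); After the difference (first − rest): starting from that combined region, the 23.5×14 cube at (5.5, -3) partially overlaps it — only the 50.37 mm² overlap (of its 329.00 mm²) is removed, clipping the outline — boundary = 61.91 mm; (rotated 45° about Z; rotation is an isometry so areas/perimeters/island counts are preserved). Overall, the cross-section is a single solid region. Total boundary length (outer) = 61.91 mm.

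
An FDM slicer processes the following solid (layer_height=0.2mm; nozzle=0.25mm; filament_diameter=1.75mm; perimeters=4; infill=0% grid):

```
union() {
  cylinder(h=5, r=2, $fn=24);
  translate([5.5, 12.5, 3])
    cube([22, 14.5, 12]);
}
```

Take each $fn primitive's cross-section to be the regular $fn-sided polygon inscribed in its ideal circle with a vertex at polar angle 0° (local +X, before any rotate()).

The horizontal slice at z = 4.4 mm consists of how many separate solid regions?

At z = 4.4 mm: the r=2 cylinder gives a regular 24-gon of circumradius 2 (constant along its height); the cube at (5.5, 12.5) is present — its section is the full 22×14.5 rectangle; Taking the union: the 2 present regions are separate (no shared area or edge), so areas and boundary lengths simply add and each stays a separate island — 2 connected regions. The result has 2 disconnected regions.

2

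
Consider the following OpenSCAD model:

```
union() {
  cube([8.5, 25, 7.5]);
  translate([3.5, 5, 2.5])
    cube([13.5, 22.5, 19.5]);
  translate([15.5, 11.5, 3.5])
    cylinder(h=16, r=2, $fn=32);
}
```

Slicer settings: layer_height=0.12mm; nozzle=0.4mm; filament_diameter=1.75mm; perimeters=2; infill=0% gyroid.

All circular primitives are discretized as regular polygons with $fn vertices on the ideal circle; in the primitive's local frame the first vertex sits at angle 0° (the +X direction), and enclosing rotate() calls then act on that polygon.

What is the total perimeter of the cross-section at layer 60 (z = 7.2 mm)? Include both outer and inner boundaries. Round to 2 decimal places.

At z = 7.2 mm: the 8.5×25 cube contributes its full rectangle (perimeter 67.00 mm); the cube at (3.5, 5) (footprint 13.5×22.5) is included at this height (perimeter 72.00 mm); the r=2 cylinder at (15.5, 11.5) contributes a regular 32-gon of circumradius 2 (perimeter = 2·32·2.000·sin(180°/32) = 12.55 mm); Merging all regions: the regions partially overlap (shared area 111.60 mm²), so the edge portions inside another operand are dropped and the merged outline is re-measured after clipping — boundary = 89.25 mm. Overall, the cross-section is a single solid region. Total boundary length (outer) = 89.25 mm.

89.25 mm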